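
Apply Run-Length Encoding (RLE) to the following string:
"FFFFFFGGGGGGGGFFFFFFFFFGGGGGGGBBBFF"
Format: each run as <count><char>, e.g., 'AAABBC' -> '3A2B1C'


Scanning runs left to right:
  i=0: run of 'F' x 6 -> '6F'
  i=6: run of 'G' x 8 -> '8G'
  i=14: run of 'F' x 9 -> '9F'
  i=23: run of 'G' x 7 -> '7G'
  i=30: run of 'B' x 3 -> '3B'
  i=33: run of 'F' x 2 -> '2F'

RLE = 6F8G9F7G3B2F


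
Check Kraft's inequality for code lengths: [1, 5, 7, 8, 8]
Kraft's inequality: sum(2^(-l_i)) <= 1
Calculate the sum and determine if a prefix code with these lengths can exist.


Sum = 2^(-1) + 2^(-5) + 2^(-7) + 2^(-8) + 2^(-8)
    = 0.5 + 0.03125 + 0.0078125 + 0.00390625 + 0.00390625
    = 140/256 = 0.546875
Since 0.546875 <= 1, Kraft's inequality IS satisfied.
A prefix code with these lengths CAN exist.

Kraft sum = 0.546875. Satisfied.


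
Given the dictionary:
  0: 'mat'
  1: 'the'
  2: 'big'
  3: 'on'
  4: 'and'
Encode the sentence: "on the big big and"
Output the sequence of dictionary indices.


Look up each word in the dictionary:
  'on' -> 3
  'the' -> 1
  'big' -> 2
  'big' -> 2
  'and' -> 4

Encoded: [3, 1, 2, 2, 4]


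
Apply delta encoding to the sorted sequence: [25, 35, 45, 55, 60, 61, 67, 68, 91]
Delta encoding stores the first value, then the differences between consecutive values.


First value: 25
Deltas:
  35 - 25 = 10
  45 - 35 = 10
  55 - 45 = 10
  60 - 55 = 5
  61 - 60 = 1
  67 - 61 = 6
  68 - 67 = 1
  91 - 68 = 23


Delta encoded: [25, 10, 10, 10, 5, 1, 6, 1, 23]


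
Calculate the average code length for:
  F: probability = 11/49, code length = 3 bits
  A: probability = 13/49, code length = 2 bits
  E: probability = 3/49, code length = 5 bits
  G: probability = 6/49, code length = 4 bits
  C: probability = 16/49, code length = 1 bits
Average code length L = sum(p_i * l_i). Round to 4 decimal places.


Weighted contributions p_i * l_i:
  F: (11/49) * 3 = 33/49
  A: (13/49) * 2 = 26/49
  E: (3/49) * 5 = 15/49
  G: (6/49) * 4 = 24/49
  C: (16/49) * 1 = 16/49
Sum = (33 + 26 + 15 + 24 + 16)/49 = 114/49

L = 114/49 = 2.3265 bits/symbol


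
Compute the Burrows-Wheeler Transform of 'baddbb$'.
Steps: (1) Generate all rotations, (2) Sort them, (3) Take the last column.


Rotations (sorted):
  0: $baddbb -> last char: b
  1: addbb$b -> last char: b
  2: b$baddb -> last char: b
  3: baddbb$ -> last char: $
  4: bb$badd -> last char: d
  5: dbb$bad -> last char: d
  6: ddbb$ba -> last char: a


BWT = bbb$dda


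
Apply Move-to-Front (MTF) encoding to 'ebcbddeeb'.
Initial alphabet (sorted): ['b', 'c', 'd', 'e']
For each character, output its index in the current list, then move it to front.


MTF encoding:
'e': index 3 in ['b', 'c', 'd', 'e'] -> ['e', 'b', 'c', 'd']
'b': index 1 in ['e', 'b', 'c', 'd'] -> ['b', 'e', 'c', 'd']
'c': index 2 in ['b', 'e', 'c', 'd'] -> ['c', 'b', 'e', 'd']
'b': index 1 in ['c', 'b', 'e', 'd'] -> ['b', 'c', 'e', 'd']
'd': index 3 in ['b', 'c', 'e', 'd'] -> ['d', 'b', 'c', 'e']
'd': index 0 in ['d', 'b', 'c', 'e'] -> ['d', 'b', 'c', 'e']
'e': index 3 in ['d', 'b', 'c', 'e'] -> ['e', 'd', 'b', 'c']
'e': index 0 in ['e', 'd', 'b', 'c'] -> ['e', 'd', 'b', 'c']
'b': index 2 in ['e', 'd', 'b', 'c'] -> ['b', 'e', 'd', 'c']


Output: [3, 1, 2, 1, 3, 0, 3, 0, 2]


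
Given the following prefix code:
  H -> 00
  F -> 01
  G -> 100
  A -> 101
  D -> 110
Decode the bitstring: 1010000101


Decoding step by step:
Bits 101 -> A
Bits 00 -> H
Bits 00 -> H
Bits 101 -> A


Decoded message: AHHA


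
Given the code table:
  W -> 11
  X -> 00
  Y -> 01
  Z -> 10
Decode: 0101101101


Decoding:
01 -> Y
01 -> Y
10 -> Z
11 -> W
01 -> Y


Result: YYZWY


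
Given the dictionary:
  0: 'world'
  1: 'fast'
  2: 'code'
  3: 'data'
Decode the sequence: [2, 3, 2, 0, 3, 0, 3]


Look up each index in the dictionary:
  2 -> 'code'
  3 -> 'data'
  2 -> 'code'
  0 -> 'world'
  3 -> 'data'
  0 -> 'world'
  3 -> 'data'

Decoded: "code data code world data world data"


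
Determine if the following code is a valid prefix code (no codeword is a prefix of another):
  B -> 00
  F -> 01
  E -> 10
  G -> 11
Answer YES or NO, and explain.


Checking each pair (does one codeword prefix another?):
  B='00' vs F='01': no prefix
  B='00' vs E='10': no prefix
  B='00' vs G='11': no prefix
  F='01' vs B='00': no prefix
  F='01' vs E='10': no prefix
  F='01' vs G='11': no prefix
  E='10' vs B='00': no prefix
  E='10' vs F='01': no prefix
  E='10' vs G='11': no prefix
  G='11' vs B='00': no prefix
  G='11' vs F='01': no prefix
  G='11' vs E='10': no prefix
No violation found over all pairs.

YES -- this is a valid prefix code. No codeword is a prefix of any other codeword.


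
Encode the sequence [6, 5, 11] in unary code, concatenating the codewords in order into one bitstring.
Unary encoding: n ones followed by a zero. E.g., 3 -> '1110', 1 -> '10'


Encode each number as n ones followed by a terminating 0:
  6 -> 1111110 (7 bits)
  5 -> 111110 (6 bits)
  11 -> 111111111110 (12 bits)
Total length = 7 + 6 + 12 = 25 bits.

Unary([6, 5, 11]) = 1111110111110111111111110 (25 bits)


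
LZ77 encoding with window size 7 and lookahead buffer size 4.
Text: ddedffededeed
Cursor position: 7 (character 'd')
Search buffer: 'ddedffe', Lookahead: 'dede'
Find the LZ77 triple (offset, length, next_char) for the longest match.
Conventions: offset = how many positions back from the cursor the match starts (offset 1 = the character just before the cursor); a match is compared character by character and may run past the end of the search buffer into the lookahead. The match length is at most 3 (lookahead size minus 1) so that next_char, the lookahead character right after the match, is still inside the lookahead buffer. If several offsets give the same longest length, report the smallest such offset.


Try each offset into the search buffer:
  offset=1 (pos 6, char 'e'): match length 0
  offset=2 (pos 5, char 'f'): match length 0
  offset=3 (pos 4, char 'f'): match length 0
  offset=4 (pos 3, char 'd'): match length 1
  offset=5 (pos 2, char 'e'): match length 0
  offset=6 (pos 1, char 'd'): match length 3
  offset=7 (pos 0, char 'd'): match length 1
Longest match has length 3 at offset 6.
next_char = character at position 7 + 3 = 10 -> 'e'

Best match: offset=6, length=3 (matching 'ded' starting at position 1)
LZ77 triple: (6, 3, 'e')


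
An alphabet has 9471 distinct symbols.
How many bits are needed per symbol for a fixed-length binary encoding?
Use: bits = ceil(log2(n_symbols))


log2(9471) = 13.2093
Bracket: 2^13 = 8192 < 9471 <= 2^14 = 16384
So ceil(log2(9471)) = 14

bits = ceil(log2(9471)) = ceil(13.2093) = 14 bits


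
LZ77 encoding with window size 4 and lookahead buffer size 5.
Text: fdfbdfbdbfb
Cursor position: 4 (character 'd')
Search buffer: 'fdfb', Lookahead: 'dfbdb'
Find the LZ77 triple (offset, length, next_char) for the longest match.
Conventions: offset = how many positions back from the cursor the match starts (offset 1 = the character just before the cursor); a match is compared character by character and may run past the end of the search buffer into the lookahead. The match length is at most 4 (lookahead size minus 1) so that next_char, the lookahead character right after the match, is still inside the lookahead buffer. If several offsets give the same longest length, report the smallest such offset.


Try each offset into the search buffer:
  offset=1 (pos 3, char 'b'): match length 0
  offset=2 (pos 2, char 'f'): match length 0
  offset=3 (pos 1, char 'd'): match length 4
  offset=4 (pos 0, char 'f'): match length 0
Longest match has length 4 at offset 3.
next_char = character at position 4 + 4 = 8 -> 'b'

Best match: offset=3, length=4 (matching 'dfbd' starting at position 1)
LZ77 triple: (3, 4, 'b')


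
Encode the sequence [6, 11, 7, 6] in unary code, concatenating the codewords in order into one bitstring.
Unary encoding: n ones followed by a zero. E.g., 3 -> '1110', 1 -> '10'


Encode each number as n ones followed by a terminating 0:
  6 -> 1111110 (7 bits)
  11 -> 111111111110 (12 bits)
  7 -> 11111110 (8 bits)
  6 -> 1111110 (7 bits)
Total length = 7 + 12 + 8 + 7 = 34 bits.

Unary([6, 11, 7, 6]) = 1111110111111111110111111101111110 (34 bits)


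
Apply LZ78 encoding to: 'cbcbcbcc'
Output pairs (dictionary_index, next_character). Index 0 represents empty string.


LZ78 encoding steps:
Dictionary: {0: ''}
Step 1: w='' (idx 0), next='c' -> output (0, 'c'), add 'c' as idx 1
Step 2: w='' (idx 0), next='b' -> output (0, 'b'), add 'b' as idx 2
Step 3: w='c' (idx 1), next='b' -> output (1, 'b'), add 'cb' as idx 3
Step 4: w='cb' (idx 3), next='c' -> output (3, 'c'), add 'cbc' as idx 4
Step 5: w='c' (idx 1), end of input -> output (1, '')


Encoded: [(0, 'c'), (0, 'b'), (1, 'b'), (3, 'c'), (1, '')]


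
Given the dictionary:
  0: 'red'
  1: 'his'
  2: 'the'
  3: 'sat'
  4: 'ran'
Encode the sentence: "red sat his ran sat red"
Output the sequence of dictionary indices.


Look up each word in the dictionary:
  'red' -> 0
  'sat' -> 3
  'his' -> 1
  'ran' -> 4
  'sat' -> 3
  'red' -> 0

Encoded: [0, 3, 1, 4, 3, 0]


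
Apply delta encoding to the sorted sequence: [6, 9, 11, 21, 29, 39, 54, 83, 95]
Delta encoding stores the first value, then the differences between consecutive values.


First value: 6
Deltas:
  9 - 6 = 3
  11 - 9 = 2
  21 - 11 = 10
  29 - 21 = 8
  39 - 29 = 10
  54 - 39 = 15
  83 - 54 = 29
  95 - 83 = 12


Delta encoded: [6, 3, 2, 10, 8, 10, 15, 29, 12]


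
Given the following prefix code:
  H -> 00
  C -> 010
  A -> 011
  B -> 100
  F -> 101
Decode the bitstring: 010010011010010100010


Decoding step by step:
Bits 010 -> C
Bits 010 -> C
Bits 011 -> A
Bits 010 -> C
Bits 010 -> C
Bits 100 -> B
Bits 010 -> C


Decoded message: CCACCBC


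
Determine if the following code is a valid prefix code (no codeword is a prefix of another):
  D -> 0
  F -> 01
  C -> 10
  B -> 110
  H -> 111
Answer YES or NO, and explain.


Checking each pair (does one codeword prefix another?):
  D='0' vs F='01': prefix -- VIOLATION

NO -- this is NOT a valid prefix code. D (0) is a prefix of F (01).


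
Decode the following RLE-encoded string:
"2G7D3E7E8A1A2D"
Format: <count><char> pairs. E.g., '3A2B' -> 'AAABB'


Expanding each <count><char> pair:
  2G -> 'GG'
  7D -> 'DDDDDDD'
  3E -> 'EEE'
  7E -> 'EEEEEEE'
  8A -> 'AAAAAAAA'
  1A -> 'A'
  2D -> 'DD'

Decoded = GGDDDDDDDEEEEEEEEEEAAAAAAAAADD


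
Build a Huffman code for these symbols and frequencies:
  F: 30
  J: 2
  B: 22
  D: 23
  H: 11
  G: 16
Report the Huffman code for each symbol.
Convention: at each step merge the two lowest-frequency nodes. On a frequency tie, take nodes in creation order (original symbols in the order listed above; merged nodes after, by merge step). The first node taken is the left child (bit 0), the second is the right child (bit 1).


Huffman tree construction:
Step 1: Merge J(2) + H(11) = 13
Step 2: Merge (J+H)(13) + G(16) = 29
Step 3: Merge B(22) + D(23) = 45
Step 4: Merge ((J+H)+G)(29) + F(30) = 59
Step 5: Merge (B+D)(45) + (((J+H)+G)+F)(59) = 104
Read each symbol's code off the tree from the root (left child = 0, right child = 1).

Codes:
  F: 11 (length 2)
  J: 1000 (length 4)
  B: 00 (length 2)
  D: 01 (length 2)
  H: 1001 (length 4)
  G: 101 (length 3)
Average code length: 250/104 = 2.4038 bits/symbol


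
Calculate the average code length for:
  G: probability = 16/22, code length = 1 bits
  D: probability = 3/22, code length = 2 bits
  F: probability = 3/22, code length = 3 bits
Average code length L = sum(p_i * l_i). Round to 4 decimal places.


Weighted contributions p_i * l_i:
  G: (16/22) * 1 = 16/22
  D: (3/22) * 2 = 6/22
  F: (3/22) * 3 = 9/22
Sum = (16 + 6 + 9)/22 = 31/22

L = 31/22 = 1.4091 bits/symbol


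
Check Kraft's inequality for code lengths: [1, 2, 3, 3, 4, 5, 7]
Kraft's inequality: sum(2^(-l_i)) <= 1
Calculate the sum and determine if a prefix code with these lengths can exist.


Sum = 2^(-1) + 2^(-2) + 2^(-3) + 2^(-3) + 2^(-4) + 2^(-5) + 2^(-7)
    = 0.5 + 0.25 + 0.125 + 0.125 + 0.0625 + 0.03125 + 0.0078125
    = 141/128 = 1.1015625
Since 1.1015625 > 1, Kraft's inequality is NOT satisfied.
A prefix code with these lengths CANNOT exist.

Kraft sum = 1.1015625. Not satisfied.


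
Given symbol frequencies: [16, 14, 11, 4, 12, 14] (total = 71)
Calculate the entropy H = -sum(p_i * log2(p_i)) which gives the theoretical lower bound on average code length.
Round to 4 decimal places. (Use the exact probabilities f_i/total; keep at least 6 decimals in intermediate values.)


Per-symbol terms -p_i * log2(p_i) with p_i = f_i/71:
  p = 16/71 = 0.225352: log2(p) = -2.149747, -p*log2(p) = 0.484450
  p = 14/71 = 0.197183: log2(p) = -2.342392, -p*log2(p) = 0.461880
  p = 11/71 = 0.154930: log2(p) = -2.690316, -p*log2(p) = 0.416809
  p = 4/71 = 0.056338: log2(p) = -4.149747, -p*log2(p) = 0.233789
  p = 12/71 = 0.169014: log2(p) = -2.564785, -p*log2(p) = 0.433485
  p = 14/71 = 0.197183: log2(p) = -2.342392, -p*log2(p) = 0.461880
H = 0.484450 + 0.461880 + 0.416809 + 0.233789 + 0.433485 + 0.461880 = 2.492293

H = 2.4923 bits/symbol


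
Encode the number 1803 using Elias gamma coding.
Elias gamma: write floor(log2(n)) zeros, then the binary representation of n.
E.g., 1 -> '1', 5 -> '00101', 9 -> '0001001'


num_bits = floor(log2(1803)) + 1 = 11
leading_zeros = num_bits - 1 = 10
binary(1803) = 11100001011

Elias gamma(1803) = '0000000000' + '11100001011' = 000000000011100001011 (21 bits)


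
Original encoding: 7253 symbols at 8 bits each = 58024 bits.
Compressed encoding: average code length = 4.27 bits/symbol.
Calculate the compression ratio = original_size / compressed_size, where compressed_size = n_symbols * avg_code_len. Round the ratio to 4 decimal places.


original_size = n_symbols * orig_bits = 7253 * 8 = 58024 bits
compressed_size = n_symbols * avg_code_len = 7253 * 4.27 = 30970.31 bits
ratio = original_size / compressed_size = 58024 / 30970.31 = 1.8735

Compression ratio = 1.8735


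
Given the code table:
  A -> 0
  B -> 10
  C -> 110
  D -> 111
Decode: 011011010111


Decoding:
0 -> A
110 -> C
110 -> C
10 -> B
111 -> D


Result: ACCBD


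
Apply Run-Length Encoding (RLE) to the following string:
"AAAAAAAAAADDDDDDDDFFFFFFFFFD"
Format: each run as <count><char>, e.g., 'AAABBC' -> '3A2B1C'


Scanning runs left to right:
  i=0: run of 'A' x 10 -> '10A'
  i=10: run of 'D' x 8 -> '8D'
  i=18: run of 'F' x 9 -> '9F'
  i=27: run of 'D' x 1 -> '1D'

RLE = 10A8D9F1D


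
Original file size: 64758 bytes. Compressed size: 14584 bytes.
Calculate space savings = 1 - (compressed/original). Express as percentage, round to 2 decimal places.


ratio = compressed/original = 14584/64758 = 0.225208
savings = 1 - ratio = 1 - 0.225208 = 0.774792
as a percentage: 0.774792 * 100 = 77.48%

Space savings = 1 - 14584/64758 = 77.48%


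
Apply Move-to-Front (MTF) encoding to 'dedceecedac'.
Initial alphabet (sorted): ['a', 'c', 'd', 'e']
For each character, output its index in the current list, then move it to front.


MTF encoding:
'd': index 2 in ['a', 'c', 'd', 'e'] -> ['d', 'a', 'c', 'e']
'e': index 3 in ['d', 'a', 'c', 'e'] -> ['e', 'd', 'a', 'c']
'd': index 1 in ['e', 'd', 'a', 'c'] -> ['d', 'e', 'a', 'c']
'c': index 3 in ['d', 'e', 'a', 'c'] -> ['c', 'd', 'e', 'a']
'e': index 2 in ['c', 'd', 'e', 'a'] -> ['e', 'c', 'd', 'a']
'e': index 0 in ['e', 'c', 'd', 'a'] -> ['e', 'c', 'd', 'a']
'c': index 1 in ['e', 'c', 'd', 'a'] -> ['c', 'e', 'd', 'a']
'e': index 1 in ['c', 'e', 'd', 'a'] -> ['e', 'c', 'd', 'a']
'd': index 2 in ['e', 'c', 'd', 'a'] -> ['d', 'e', 'c', 'a']
'a': index 3 in ['d', 'e', 'c', 'a'] -> ['a', 'd', 'e', 'c']
'c': index 3 in ['a', 'd', 'e', 'c'] -> ['c', 'a', 'd', 'e']


Output: [2, 3, 1, 3, 2, 0, 1, 1, 2, 3, 3]


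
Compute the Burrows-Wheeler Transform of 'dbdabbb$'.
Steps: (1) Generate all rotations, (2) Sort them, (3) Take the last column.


Rotations (sorted):
  0: $dbdabbb -> last char: b
  1: abbb$dbd -> last char: d
  2: b$dbdabb -> last char: b
  3: bb$dbdab -> last char: b
  4: bbb$dbda -> last char: a
  5: bdabbb$d -> last char: d
  6: dabbb$db -> last char: b
  7: dbdabbb$ -> last char: $


BWT = bdbbadb$


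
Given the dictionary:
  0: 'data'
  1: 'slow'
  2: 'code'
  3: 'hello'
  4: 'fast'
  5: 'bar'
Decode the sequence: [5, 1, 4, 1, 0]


Look up each index in the dictionary:
  5 -> 'bar'
  1 -> 'slow'
  4 -> 'fast'
  1 -> 'slow'
  0 -> 'data'

Decoded: "bar slow fast slow data"


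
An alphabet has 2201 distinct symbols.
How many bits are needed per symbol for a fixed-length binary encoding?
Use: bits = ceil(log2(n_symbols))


log2(2201) = 11.1039
Bracket: 2^11 = 2048 < 2201 <= 2^12 = 4096
So ceil(log2(2201)) = 12

bits = ceil(log2(2201)) = ceil(11.1039) = 12 bits


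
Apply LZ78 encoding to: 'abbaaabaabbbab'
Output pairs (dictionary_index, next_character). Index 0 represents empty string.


LZ78 encoding steps:
Dictionary: {0: ''}
Step 1: w='' (idx 0), next='a' -> output (0, 'a'), add 'a' as idx 1
Step 2: w='' (idx 0), next='b' -> output (0, 'b'), add 'b' as idx 2
Step 3: w='b' (idx 2), next='a' -> output (2, 'a'), add 'ba' as idx 3
Step 4: w='a' (idx 1), next='a' -> output (1, 'a'), add 'aa' as idx 4
Step 5: w='ba' (idx 3), next='a' -> output (3, 'a'), add 'baa' as idx 5
Step 6: w='b' (idx 2), next='b' -> output (2, 'b'), add 'bb' as idx 6
Step 7: w='ba' (idx 3), next='b' -> output (3, 'b'), add 'bab' as idx 7


Encoded: [(0, 'a'), (0, 'b'), (2, 'a'), (1, 'a'), (3, 'a'), (2, 'b'), (3, 'b')]


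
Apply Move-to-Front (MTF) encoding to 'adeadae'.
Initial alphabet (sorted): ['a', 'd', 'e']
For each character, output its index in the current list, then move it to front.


MTF encoding:
'a': index 0 in ['a', 'd', 'e'] -> ['a', 'd', 'e']
'd': index 1 in ['a', 'd', 'e'] -> ['d', 'a', 'e']
'e': index 2 in ['d', 'a', 'e'] -> ['e', 'd', 'a']
'a': index 2 in ['e', 'd', 'a'] -> ['a', 'e', 'd']
'd': index 2 in ['a', 'e', 'd'] -> ['d', 'a', 'e']
'a': index 1 in ['d', 'a', 'e'] -> ['a', 'd', 'e']
'e': index 2 in ['a', 'd', 'e'] -> ['e', 'a', 'd']


Output: [0, 1, 2, 2, 2, 1, 2]


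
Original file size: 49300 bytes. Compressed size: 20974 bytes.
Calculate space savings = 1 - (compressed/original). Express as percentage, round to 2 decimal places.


ratio = compressed/original = 20974/49300 = 0.425436
savings = 1 - ratio = 1 - 0.425436 = 0.574564
as a percentage: 0.574564 * 100 = 57.46%

Space savings = 1 - 20974/49300 = 57.46%


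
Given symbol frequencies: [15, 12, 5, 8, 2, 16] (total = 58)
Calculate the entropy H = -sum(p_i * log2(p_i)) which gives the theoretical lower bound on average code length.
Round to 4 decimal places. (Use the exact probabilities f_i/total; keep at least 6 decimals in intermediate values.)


Per-symbol terms -p_i * log2(p_i) with p_i = f_i/58:
  p = 15/58 = 0.258621: log2(p) = -1.951090, -p*log2(p) = 0.504592
  p = 12/58 = 0.206897: log2(p) = -2.273018, -p*log2(p) = 0.470280
  p = 5/58 = 0.086207: log2(p) = -3.536053, -p*log2(p) = 0.304832
  p = 8/58 = 0.137931: log2(p) = -2.857981, -p*log2(p) = 0.394204
  p = 2/58 = 0.034483: log2(p) = -4.857981, -p*log2(p) = 0.167517
  p = 16/58 = 0.275862: log2(p) = -1.857981, -p*log2(p) = 0.512546
H = 0.504592 + 0.470280 + 0.304832 + 0.394204 + 0.167517 + 0.512546 = 2.353971

H = 2.354 bits/symbol


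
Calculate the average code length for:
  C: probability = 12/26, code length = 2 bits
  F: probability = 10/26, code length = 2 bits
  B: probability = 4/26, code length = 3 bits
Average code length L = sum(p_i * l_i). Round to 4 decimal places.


Weighted contributions p_i * l_i:
  C: (12/26) * 2 = 24/26
  F: (10/26) * 2 = 20/26
  B: (4/26) * 3 = 12/26
Sum = (24 + 20 + 12)/26 = 56/26

L = 56/26 = 2.1538 bits/symbol


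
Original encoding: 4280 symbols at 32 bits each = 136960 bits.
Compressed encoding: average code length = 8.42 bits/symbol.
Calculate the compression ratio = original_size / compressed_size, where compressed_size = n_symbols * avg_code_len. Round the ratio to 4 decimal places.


original_size = n_symbols * orig_bits = 4280 * 32 = 136960 bits
compressed_size = n_symbols * avg_code_len = 4280 * 8.42 = 36037.6 bits
ratio = original_size / compressed_size = 136960 / 36037.6 = 3.8005

Compression ratio = 3.8005


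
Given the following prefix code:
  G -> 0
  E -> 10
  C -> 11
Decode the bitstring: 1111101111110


Decoding step by step:
Bits 11 -> C
Bits 11 -> C
Bits 10 -> E
Bits 11 -> C
Bits 11 -> C
Bits 11 -> C
Bits 0 -> G


Decoded message: CCECCCG


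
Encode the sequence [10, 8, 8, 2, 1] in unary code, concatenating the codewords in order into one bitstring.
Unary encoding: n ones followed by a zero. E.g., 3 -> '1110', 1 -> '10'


Encode each number as n ones followed by a terminating 0:
  10 -> 11111111110 (11 bits)
  8 -> 111111110 (9 bits)
  8 -> 111111110 (9 bits)
  2 -> 110 (3 bits)
  1 -> 10 (2 bits)
Total length = 11 + 9 + 9 + 3 + 2 = 34 bits.

Unary([10, 8, 8, 2, 1]) = 1111111111011111111011111111011010 (34 bits)


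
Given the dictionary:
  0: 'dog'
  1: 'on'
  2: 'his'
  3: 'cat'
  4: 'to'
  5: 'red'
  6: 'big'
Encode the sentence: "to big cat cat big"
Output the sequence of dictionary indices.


Look up each word in the dictionary:
  'to' -> 4
  'big' -> 6
  'cat' -> 3
  'cat' -> 3
  'big' -> 6

Encoded: [4, 6, 3, 3, 6]


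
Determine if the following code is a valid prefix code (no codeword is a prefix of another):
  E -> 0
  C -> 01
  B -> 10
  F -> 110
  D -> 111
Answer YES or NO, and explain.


Checking each pair (does one codeword prefix another?):
  E='0' vs C='01': prefix -- VIOLATION

NO -- this is NOT a valid prefix code. E (0) is a prefix of C (01).


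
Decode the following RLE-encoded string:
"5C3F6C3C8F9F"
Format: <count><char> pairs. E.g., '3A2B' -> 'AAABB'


Expanding each <count><char> pair:
  5C -> 'CCCCC'
  3F -> 'FFF'
  6C -> 'CCCCCC'
  3C -> 'CCC'
  8F -> 'FFFFFFFF'
  9F -> 'FFFFFFFFF'

Decoded = CCCCCFFFCCCCCCCCCFFFFFFFFFFFFFFFFF


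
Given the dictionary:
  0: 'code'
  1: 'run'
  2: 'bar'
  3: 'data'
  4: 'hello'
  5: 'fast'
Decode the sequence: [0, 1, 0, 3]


Look up each index in the dictionary:
  0 -> 'code'
  1 -> 'run'
  0 -> 'code'
  3 -> 'data'

Decoded: "code run code data"


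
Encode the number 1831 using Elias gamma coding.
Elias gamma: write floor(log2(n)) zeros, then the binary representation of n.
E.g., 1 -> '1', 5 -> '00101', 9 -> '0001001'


num_bits = floor(log2(1831)) + 1 = 11
leading_zeros = num_bits - 1 = 10
binary(1831) = 11100100111

Elias gamma(1831) = '0000000000' + '11100100111' = 000000000011100100111 (21 bits)


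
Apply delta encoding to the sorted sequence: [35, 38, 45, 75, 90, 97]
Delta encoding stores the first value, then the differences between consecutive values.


First value: 35
Deltas:
  38 - 35 = 3
  45 - 38 = 7
  75 - 45 = 30
  90 - 75 = 15
  97 - 90 = 7


Delta encoded: [35, 3, 7, 30, 15, 7]


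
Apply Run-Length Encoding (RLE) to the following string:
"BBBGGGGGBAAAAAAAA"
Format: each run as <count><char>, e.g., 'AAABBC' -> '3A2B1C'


Scanning runs left to right:
  i=0: run of 'B' x 3 -> '3B'
  i=3: run of 'G' x 5 -> '5G'
  i=8: run of 'B' x 1 -> '1B'
  i=9: run of 'A' x 8 -> '8A'

RLE = 3B5G1B8A


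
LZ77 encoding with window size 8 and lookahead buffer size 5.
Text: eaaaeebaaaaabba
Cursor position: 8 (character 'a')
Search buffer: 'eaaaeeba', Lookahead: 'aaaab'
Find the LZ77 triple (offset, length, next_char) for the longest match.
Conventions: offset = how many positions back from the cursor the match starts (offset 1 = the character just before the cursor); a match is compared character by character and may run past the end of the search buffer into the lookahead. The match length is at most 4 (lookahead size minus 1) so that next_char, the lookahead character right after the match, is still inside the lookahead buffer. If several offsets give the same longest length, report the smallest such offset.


Try each offset into the search buffer:
  offset=1 (pos 7, char 'a'): match length 4
  offset=2 (pos 6, char 'b'): match length 0
  offset=3 (pos 5, char 'e'): match length 0
  offset=4 (pos 4, char 'e'): match length 0
  offset=5 (pos 3, char 'a'): match length 1
  offset=6 (pos 2, char 'a'): match length 2
  offset=7 (pos 1, char 'a'): match length 3
  offset=8 (pos 0, char 'e'): match length 0
Longest match has length 4 at offset 1.
next_char = character at position 8 + 4 = 12 -> 'b'

Best match: offset=1, length=4 (matching 'aaaa' starting at position 7)
LZ77 triple: (1, 4, 'b')


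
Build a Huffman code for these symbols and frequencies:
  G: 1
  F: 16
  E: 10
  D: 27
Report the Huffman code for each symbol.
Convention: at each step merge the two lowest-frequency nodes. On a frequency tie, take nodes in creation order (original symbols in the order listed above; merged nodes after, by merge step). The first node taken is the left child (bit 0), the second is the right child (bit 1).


Huffman tree construction:
Step 1: Merge G(1) + E(10) = 11
Step 2: Merge (G+E)(11) + F(16) = 27
Step 3: Merge D(27) + ((G+E)+F)(27) = 54
Read each symbol's code off the tree from the root (left child = 0, right child = 1).

Codes:
  G: 100 (length 3)
  F: 11 (length 2)
  E: 101 (length 3)
  D: 0 (length 1)
Average code length: 92/54 = 1.7037 bits/symbol


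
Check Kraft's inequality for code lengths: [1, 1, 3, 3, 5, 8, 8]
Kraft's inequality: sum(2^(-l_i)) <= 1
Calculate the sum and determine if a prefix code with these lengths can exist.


Sum = 2^(-1) + 2^(-1) + 2^(-3) + 2^(-3) + 2^(-5) + 2^(-8) + 2^(-8)
    = 0.5 + 0.5 + 0.125 + 0.125 + 0.03125 + 0.00390625 + 0.00390625
    = 330/256 = 1.2890625
Since 1.2890625 > 1, Kraft's inequality is NOT satisfied.
A prefix code with these lengths CANNOT exist.

Kraft sum = 1.2890625. Not satisfied.


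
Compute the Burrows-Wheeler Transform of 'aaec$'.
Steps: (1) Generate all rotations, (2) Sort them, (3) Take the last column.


Rotations (sorted):
  0: $aaec -> last char: c
  1: aaec$ -> last char: $
  2: aec$a -> last char: a
  3: c$aae -> last char: e
  4: ec$aa -> last char: a


BWT = c$aea


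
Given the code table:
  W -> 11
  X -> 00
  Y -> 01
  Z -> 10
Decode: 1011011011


Decoding:
10 -> Z
11 -> W
01 -> Y
10 -> Z
11 -> W


Result: ZWYZW


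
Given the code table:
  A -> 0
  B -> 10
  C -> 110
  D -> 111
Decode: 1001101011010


Decoding:
10 -> B
0 -> A
110 -> C
10 -> B
110 -> C
10 -> B


Result: BACBCB


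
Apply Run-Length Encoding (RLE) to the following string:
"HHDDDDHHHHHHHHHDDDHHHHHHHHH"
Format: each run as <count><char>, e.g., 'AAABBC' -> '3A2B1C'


Scanning runs left to right:
  i=0: run of 'H' x 2 -> '2H'
  i=2: run of 'D' x 4 -> '4D'
  i=6: run of 'H' x 9 -> '9H'
  i=15: run of 'D' x 3 -> '3D'
  i=18: run of 'H' x 9 -> '9H'

RLE = 2H4D9H3D9H


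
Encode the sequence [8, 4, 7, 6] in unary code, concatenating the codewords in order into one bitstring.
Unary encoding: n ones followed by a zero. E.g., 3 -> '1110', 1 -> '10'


Encode each number as n ones followed by a terminating 0:
  8 -> 111111110 (9 bits)
  4 -> 11110 (5 bits)
  7 -> 11111110 (8 bits)
  6 -> 1111110 (7 bits)
Total length = 9 + 5 + 8 + 7 = 29 bits.

Unary([8, 4, 7, 6]) = 11111111011110111111101111110 (29 bits)


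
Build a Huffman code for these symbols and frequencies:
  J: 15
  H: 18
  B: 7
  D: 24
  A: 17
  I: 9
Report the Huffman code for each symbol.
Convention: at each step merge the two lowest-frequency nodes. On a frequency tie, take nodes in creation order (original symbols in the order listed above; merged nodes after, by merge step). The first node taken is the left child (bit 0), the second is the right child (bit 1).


Huffman tree construction:
Step 1: Merge B(7) + I(9) = 16
Step 2: Merge J(15) + (B+I)(16) = 31
Step 3: Merge A(17) + H(18) = 35
Step 4: Merge D(24) + (J+(B+I))(31) = 55
Step 5: Merge (A+H)(35) + (D+(J+(B+I)))(55) = 90
Read each symbol's code off the tree from the root (left child = 0, right child = 1).

Codes:
  J: 110 (length 3)
  H: 01 (length 2)
  B: 1110 (length 4)
  D: 10 (length 2)
  A: 00 (length 2)
  I: 1111 (length 4)
Average code length: 227/90 = 2.5222 bits/symbol


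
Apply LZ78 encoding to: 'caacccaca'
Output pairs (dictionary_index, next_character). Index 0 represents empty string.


LZ78 encoding steps:
Dictionary: {0: ''}
Step 1: w='' (idx 0), next='c' -> output (0, 'c'), add 'c' as idx 1
Step 2: w='' (idx 0), next='a' -> output (0, 'a'), add 'a' as idx 2
Step 3: w='a' (idx 2), next='c' -> output (2, 'c'), add 'ac' as idx 3
Step 4: w='c' (idx 1), next='c' -> output (1, 'c'), add 'cc' as idx 4
Step 5: w='ac' (idx 3), next='a' -> output (3, 'a'), add 'aca' as idx 5


Encoded: [(0, 'c'), (0, 'a'), (2, 'c'), (1, 'c'), (3, 'a')]


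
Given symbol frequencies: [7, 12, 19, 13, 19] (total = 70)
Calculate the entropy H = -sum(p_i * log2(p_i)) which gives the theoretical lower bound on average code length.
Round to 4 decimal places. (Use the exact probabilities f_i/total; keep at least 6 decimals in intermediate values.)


Per-symbol terms -p_i * log2(p_i) with p_i = f_i/70:
  p = 7/70 = 0.100000: log2(p) = -3.321928, -p*log2(p) = 0.332193
  p = 12/70 = 0.171429: log2(p) = -2.544321, -p*log2(p) = 0.436169
  p = 19/70 = 0.271429: log2(p) = -1.881356, -p*log2(p) = 0.510654
  p = 13/70 = 0.185714: log2(p) = -2.428843, -p*log2(p) = 0.451071
  p = 19/70 = 0.271429: log2(p) = -1.881356, -p*log2(p) = 0.510654
H = 0.332193 + 0.436169 + 0.510654 + 0.451071 + 0.510654 = 2.240741

H = 2.2407 bits/symbol


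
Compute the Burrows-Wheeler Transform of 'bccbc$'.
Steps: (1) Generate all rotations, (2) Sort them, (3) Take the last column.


Rotations (sorted):
  0: $bccbc -> last char: c
  1: bc$bcc -> last char: c
  2: bccbc$ -> last char: $
  3: c$bccb -> last char: b
  4: cbc$bc -> last char: c
  5: ccbc$b -> last char: b


BWT = cc$bcb


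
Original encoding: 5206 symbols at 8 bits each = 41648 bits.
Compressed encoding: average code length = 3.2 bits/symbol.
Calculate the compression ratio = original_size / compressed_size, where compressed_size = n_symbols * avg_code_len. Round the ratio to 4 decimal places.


original_size = n_symbols * orig_bits = 5206 * 8 = 41648 bits
compressed_size = n_symbols * avg_code_len = 5206 * 3.2 = 16659.2 bits
ratio = original_size / compressed_size = 41648 / 16659.2 = 2.5

Compression ratio = 2.5


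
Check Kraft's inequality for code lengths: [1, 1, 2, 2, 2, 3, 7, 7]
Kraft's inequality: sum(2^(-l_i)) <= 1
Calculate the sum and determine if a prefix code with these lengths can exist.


Sum = 2^(-1) + 2^(-1) + 2^(-2) + 2^(-2) + 2^(-2) + 2^(-3) + 2^(-7) + 2^(-7)
    = 0.5 + 0.5 + 0.25 + 0.25 + 0.25 + 0.125 + 0.0078125 + 0.0078125
    = 242/128 = 1.890625
Since 1.890625 > 1, Kraft's inequality is NOT satisfied.
A prefix code with these lengths CANNOT exist.

Kraft sum = 1.890625. Not satisfied.


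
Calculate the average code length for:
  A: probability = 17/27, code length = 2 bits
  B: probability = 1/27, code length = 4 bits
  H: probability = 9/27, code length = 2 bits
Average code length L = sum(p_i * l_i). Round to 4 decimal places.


Weighted contributions p_i * l_i:
  A: (17/27) * 2 = 34/27
  B: (1/27) * 4 = 4/27
  H: (9/27) * 2 = 18/27
Sum = (34 + 4 + 18)/27 = 56/27

L = 56/27 = 2.0741 bits/symbol


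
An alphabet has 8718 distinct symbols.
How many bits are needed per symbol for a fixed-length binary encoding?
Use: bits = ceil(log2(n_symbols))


log2(8718) = 13.0898
Bracket: 2^13 = 8192 < 8718 <= 2^14 = 16384
So ceil(log2(8718)) = 14

bits = ceil(log2(8718)) = ceil(13.0898) = 14 bits


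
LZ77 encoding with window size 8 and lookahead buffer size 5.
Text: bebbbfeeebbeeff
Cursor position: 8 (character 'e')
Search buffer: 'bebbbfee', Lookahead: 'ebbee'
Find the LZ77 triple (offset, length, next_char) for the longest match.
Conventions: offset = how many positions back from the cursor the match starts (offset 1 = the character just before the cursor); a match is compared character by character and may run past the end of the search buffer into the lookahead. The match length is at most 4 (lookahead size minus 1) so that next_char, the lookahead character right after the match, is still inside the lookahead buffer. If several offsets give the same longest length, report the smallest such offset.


Try each offset into the search buffer:
  offset=1 (pos 7, char 'e'): match length 1
  offset=2 (pos 6, char 'e'): match length 1
  offset=3 (pos 5, char 'f'): match length 0
  offset=4 (pos 4, char 'b'): match length 0
  offset=5 (pos 3, char 'b'): match length 0
  offset=6 (pos 2, char 'b'): match length 0
  offset=7 (pos 1, char 'e'): match length 3
  offset=8 (pos 0, char 'b'): match length 0
Longest match has length 3 at offset 7.
next_char = character at position 8 + 3 = 11 -> 'e'

Best match: offset=7, length=3 (matching 'ebb' starting at position 1)
LZ77 triple: (7, 3, 'e')


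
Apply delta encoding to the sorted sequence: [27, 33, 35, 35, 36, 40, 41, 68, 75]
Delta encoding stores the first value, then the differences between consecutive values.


First value: 27
Deltas:
  33 - 27 = 6
  35 - 33 = 2
  35 - 35 = 0
  36 - 35 = 1
  40 - 36 = 4
  41 - 40 = 1
  68 - 41 = 27
  75 - 68 = 7


Delta encoded: [27, 6, 2, 0, 1, 4, 1, 27, 7]


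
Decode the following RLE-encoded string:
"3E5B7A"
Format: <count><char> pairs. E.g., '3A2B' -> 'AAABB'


Expanding each <count><char> pair:
  3E -> 'EEE'
  5B -> 'BBBBB'
  7A -> 'AAAAAAA'

Decoded = EEEBBBBBAAAAAAA


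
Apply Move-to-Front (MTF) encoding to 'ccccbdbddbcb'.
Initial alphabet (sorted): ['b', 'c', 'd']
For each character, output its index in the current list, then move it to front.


MTF encoding:
'c': index 1 in ['b', 'c', 'd'] -> ['c', 'b', 'd']
'c': index 0 in ['c', 'b', 'd'] -> ['c', 'b', 'd']
'c': index 0 in ['c', 'b', 'd'] -> ['c', 'b', 'd']
'c': index 0 in ['c', 'b', 'd'] -> ['c', 'b', 'd']
'b': index 1 in ['c', 'b', 'd'] -> ['b', 'c', 'd']
'd': index 2 in ['b', 'c', 'd'] -> ['d', 'b', 'c']
'b': index 1 in ['d', 'b', 'c'] -> ['b', 'd', 'c']
'd': index 1 in ['b', 'd', 'c'] -> ['d', 'b', 'c']
'd': index 0 in ['d', 'b', 'c'] -> ['d', 'b', 'c']
'b': index 1 in ['d', 'b', 'c'] -> ['b', 'd', 'c']
'c': index 2 in ['b', 'd', 'c'] -> ['c', 'b', 'd']
'b': index 1 in ['c', 'b', 'd'] -> ['b', 'c', 'd']


Output: [1, 0, 0, 0, 1, 2, 1, 1, 0, 1, 2, 1]


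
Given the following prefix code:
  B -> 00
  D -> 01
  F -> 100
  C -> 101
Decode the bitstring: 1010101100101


Decoding step by step:
Bits 101 -> C
Bits 01 -> D
Bits 01 -> D
Bits 100 -> F
Bits 101 -> C


Decoded message: CDDFC


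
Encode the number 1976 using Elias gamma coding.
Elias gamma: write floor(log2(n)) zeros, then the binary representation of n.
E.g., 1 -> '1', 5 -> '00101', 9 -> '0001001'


num_bits = floor(log2(1976)) + 1 = 11
leading_zeros = num_bits - 1 = 10
binary(1976) = 11110111000

Elias gamma(1976) = '0000000000' + '11110111000' = 000000000011110111000 (21 bits)


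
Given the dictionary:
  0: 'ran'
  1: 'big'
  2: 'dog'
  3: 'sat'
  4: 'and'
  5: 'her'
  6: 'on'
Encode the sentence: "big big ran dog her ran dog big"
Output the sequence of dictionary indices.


Look up each word in the dictionary:
  'big' -> 1
  'big' -> 1
  'ran' -> 0
  'dog' -> 2
  'her' -> 5
  'ran' -> 0
  'dog' -> 2
  'big' -> 1

Encoded: [1, 1, 0, 2, 5, 0, 2, 1]


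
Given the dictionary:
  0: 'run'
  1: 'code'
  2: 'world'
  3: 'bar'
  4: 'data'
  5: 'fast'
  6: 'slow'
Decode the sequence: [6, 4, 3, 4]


Look up each index in the dictionary:
  6 -> 'slow'
  4 -> 'data'
  3 -> 'bar'
  4 -> 'data'

Decoded: "slow data bar data"


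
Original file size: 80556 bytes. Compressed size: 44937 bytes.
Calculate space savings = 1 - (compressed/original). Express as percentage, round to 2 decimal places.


ratio = compressed/original = 44937/80556 = 0.557836
savings = 1 - ratio = 1 - 0.557836 = 0.442164
as a percentage: 0.442164 * 100 = 44.22%

Space savings = 1 - 44937/80556 = 44.22%


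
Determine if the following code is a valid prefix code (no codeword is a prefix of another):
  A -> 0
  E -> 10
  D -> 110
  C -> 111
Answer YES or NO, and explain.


Checking each pair (does one codeword prefix another?):
  A='0' vs E='10': no prefix
  A='0' vs D='110': no prefix
  A='0' vs C='111': no prefix
  E='10' vs A='0': no prefix
  E='10' vs D='110': no prefix
  E='10' vs C='111': no prefix
  D='110' vs A='0': no prefix
  D='110' vs E='10': no prefix
  D='110' vs C='111': no prefix
  C='111' vs A='0': no prefix
  C='111' vs E='10': no prefix
  C='111' vs D='110': no prefix
No violation found over all pairs.

YES -- this is a valid prefix code. No codeword is a prefix of any other codeword.


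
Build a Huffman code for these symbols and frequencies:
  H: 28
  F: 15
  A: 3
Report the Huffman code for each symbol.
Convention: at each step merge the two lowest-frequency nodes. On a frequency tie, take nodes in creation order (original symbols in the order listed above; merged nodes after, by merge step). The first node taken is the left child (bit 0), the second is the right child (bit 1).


Huffman tree construction:
Step 1: Merge A(3) + F(15) = 18
Step 2: Merge (A+F)(18) + H(28) = 46
Read each symbol's code off the tree from the root (left child = 0, right child = 1).

Codes:
  H: 1 (length 1)
  F: 01 (length 2)
  A: 00 (length 2)
Average code length: 64/46 = 1.3913 bits/symbol


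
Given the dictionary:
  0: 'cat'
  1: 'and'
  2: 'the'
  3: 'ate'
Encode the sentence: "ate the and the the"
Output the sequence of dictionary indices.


Look up each word in the dictionary:
  'ate' -> 3
  'the' -> 2
  'and' -> 1
  'the' -> 2
  'the' -> 2

Encoded: [3, 2, 1, 2, 2]


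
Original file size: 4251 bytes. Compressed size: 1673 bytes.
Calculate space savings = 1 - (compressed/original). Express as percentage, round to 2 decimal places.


ratio = compressed/original = 1673/4251 = 0.393554
savings = 1 - ratio = 1 - 0.393554 = 0.606446
as a percentage: 0.606446 * 100 = 60.64%

Space savings = 1 - 1673/4251 = 60.64%


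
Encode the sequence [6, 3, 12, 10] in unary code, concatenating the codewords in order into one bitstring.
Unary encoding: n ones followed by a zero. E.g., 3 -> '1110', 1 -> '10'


Encode each number as n ones followed by a terminating 0:
  6 -> 1111110 (7 bits)
  3 -> 1110 (4 bits)
  12 -> 1111111111110 (13 bits)
  10 -> 11111111110 (11 bits)
Total length = 7 + 4 + 13 + 11 = 35 bits.

Unary([6, 3, 12, 10]) = 11111101110111111111111011111111110 (35 bits)


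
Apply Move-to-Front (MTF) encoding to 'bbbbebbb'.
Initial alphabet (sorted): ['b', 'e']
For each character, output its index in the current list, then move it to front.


MTF encoding:
'b': index 0 in ['b', 'e'] -> ['b', 'e']
'b': index 0 in ['b', 'e'] -> ['b', 'e']
'b': index 0 in ['b', 'e'] -> ['b', 'e']
'b': index 0 in ['b', 'e'] -> ['b', 'e']
'e': index 1 in ['b', 'e'] -> ['e', 'b']
'b': index 1 in ['e', 'b'] -> ['b', 'e']
'b': index 0 in ['b', 'e'] -> ['b', 'e']
'b': index 0 in ['b', 'e'] -> ['b', 'e']


Output: [0, 0, 0, 0, 1, 1, 0, 0]


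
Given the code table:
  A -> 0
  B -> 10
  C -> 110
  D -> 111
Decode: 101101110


Decoding:
10 -> B
110 -> C
111 -> D
0 -> A


Result: BCDA


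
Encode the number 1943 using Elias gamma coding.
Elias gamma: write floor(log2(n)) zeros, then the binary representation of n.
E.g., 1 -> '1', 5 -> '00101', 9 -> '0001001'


num_bits = floor(log2(1943)) + 1 = 11
leading_zeros = num_bits - 1 = 10
binary(1943) = 11110010111

Elias gamma(1943) = '0000000000' + '11110010111' = 000000000011110010111 (21 bits)


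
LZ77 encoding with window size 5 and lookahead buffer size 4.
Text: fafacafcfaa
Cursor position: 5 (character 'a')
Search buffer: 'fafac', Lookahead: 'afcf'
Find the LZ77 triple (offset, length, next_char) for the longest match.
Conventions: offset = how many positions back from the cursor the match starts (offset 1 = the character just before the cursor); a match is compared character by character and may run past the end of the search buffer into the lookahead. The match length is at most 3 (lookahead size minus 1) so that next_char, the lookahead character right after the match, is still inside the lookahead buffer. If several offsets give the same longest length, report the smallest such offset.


Try each offset into the search buffer:
  offset=1 (pos 4, char 'c'): match length 0
  offset=2 (pos 3, char 'a'): match length 1
  offset=3 (pos 2, char 'f'): match length 0
  offset=4 (pos 1, char 'a'): match length 2
  offset=5 (pos 0, char 'f'): match length 0
Longest match has length 2 at offset 4.
next_char = character at position 5 + 2 = 7 -> 'c'

Best match: offset=4, length=2 (matching 'af' starting at position 1)
LZ77 triple: (4, 2, 'c')
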